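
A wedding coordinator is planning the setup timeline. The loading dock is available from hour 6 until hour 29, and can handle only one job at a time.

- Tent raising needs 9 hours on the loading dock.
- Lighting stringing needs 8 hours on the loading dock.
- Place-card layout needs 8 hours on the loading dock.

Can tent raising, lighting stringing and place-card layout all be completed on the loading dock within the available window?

The loading dock window is 29 − 6 = 23 hours.
Running back to back, the jobs need 9 + 8 + 8 = 25 hours on the loading dock.
Since 25 > 23, they cannot all fit.

No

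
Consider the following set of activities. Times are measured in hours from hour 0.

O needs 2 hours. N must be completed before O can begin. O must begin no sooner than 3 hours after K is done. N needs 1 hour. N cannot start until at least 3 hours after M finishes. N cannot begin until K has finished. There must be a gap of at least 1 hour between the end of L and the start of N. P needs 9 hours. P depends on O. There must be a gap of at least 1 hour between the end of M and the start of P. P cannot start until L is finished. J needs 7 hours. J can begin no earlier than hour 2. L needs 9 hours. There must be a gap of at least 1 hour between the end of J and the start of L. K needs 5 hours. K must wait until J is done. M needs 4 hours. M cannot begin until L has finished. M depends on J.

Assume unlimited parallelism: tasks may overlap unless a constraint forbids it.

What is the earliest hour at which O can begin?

27

J cannot begin until its own release at hour 2. It runs from hour 2 to 2 + 7 = hour 9.
After J (finishes hour 9, plus 1-hour gap → hour 10), L can start at hour 10 and finishes at hour 19.
M has to wait for L (finishes hour 19); J (finishes hour 9). The latest of these is hour 19, so M runs hour 19 to 19 + 4 = hour 23.
K cannot begin until J (finishes hour 9). It runs from hour 9 to 9 + 5 = hour 14.
For N: M (finishes hour 23, plus 3-hour gap → hour 26); K (finishes hour 14); L (finishes hour 19, plus 1-hour gap → hour 20). Taking the maximum gives a start of hour 26, and it finishes at 26 + 1 = hour 27.
O waits on N (finishes hour 27); K (finishes hour 14, plus 3-hour gap → hour 17). The latest of these is hour 27, which is the earliest O can start.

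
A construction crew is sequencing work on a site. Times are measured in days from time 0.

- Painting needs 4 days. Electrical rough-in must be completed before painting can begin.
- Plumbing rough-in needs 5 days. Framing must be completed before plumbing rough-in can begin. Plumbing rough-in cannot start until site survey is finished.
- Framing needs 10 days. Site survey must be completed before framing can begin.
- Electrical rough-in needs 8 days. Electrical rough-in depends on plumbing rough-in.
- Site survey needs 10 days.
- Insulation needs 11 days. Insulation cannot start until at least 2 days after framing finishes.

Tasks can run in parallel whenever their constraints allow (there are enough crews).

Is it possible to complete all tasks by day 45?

Yes

Site survey can start immediately at day 0; it finishes at day 10.
Framing waits on site survey (finishes day 10), so it starts at day 10 and finishes at 10 + 10 = day 20.
Insulation cannot begin until framing (finishes day 20, plus 2-day gap → day 22). It runs from day 22 to 22 + 11 = day 33.
Plumbing rough-in has to wait for framing (finishes day 20); site survey (finishes day 10). The latest of these is day 20, so plumbing rough-in runs day 20 to 20 + 5 = day 25.
After plumbing rough-in (finishes day 25), electrical rough-in can start at day 25 and finishes at day 33.
Painting cannot begin until electrical rough-in (finishes day 33). It runs from day 33 to 33 + 4 = day 37.
Every task is finished by day 37, which is no later than the deadline of 45, so the schedule is feasible.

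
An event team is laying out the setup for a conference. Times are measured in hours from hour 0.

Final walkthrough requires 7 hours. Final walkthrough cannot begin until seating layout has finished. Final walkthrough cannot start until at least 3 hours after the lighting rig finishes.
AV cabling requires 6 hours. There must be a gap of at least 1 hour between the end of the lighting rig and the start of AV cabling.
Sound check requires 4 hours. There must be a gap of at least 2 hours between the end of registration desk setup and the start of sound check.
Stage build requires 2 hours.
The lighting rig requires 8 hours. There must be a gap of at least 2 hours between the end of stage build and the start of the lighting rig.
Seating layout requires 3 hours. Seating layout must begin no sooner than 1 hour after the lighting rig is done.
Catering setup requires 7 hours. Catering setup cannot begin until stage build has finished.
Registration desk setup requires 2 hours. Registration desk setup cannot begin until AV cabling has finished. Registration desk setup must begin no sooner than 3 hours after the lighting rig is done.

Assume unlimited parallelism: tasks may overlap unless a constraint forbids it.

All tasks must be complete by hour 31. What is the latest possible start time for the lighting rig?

8

Nothing follows sound check; the deadline of hour 31 is its only limit. It must start by 31 − 4 = hour 27.
Registration desk setup must finish before sound check (must start by hour 27, minus 2-hour gap → hour 25). With a 2-hour duration, registration desk setup must start by 25 − 2 = hour 23.
AV cabling must finish before registration desk setup (must start by hour 23). With a 6-hour duration, AV cabling must start by 23 − 6 = hour 17.
Nothing follows final walkthrough; the deadline of hour 31 is its only limit. It must start by 31 − 7 = hour 24.
Seating layout feeds into final walkthrough (must start by hour 24); so seating layout must finish by hour 24 and therefore start by hour 21.
For the lighting rig: AV cabling (must start by hour 17, minus 1-hour gap → hour 16); seating layout (must start by hour 21, minus 1-hour gap → hour 20); registration desk setup (must start by hour 23, minus 3-hour gap → hour 20); final walkthrough (must start by hour 24, minus 3-hour gap → hour 21). The most restrictive is hour 16; with an 8-hour duration, the lighting rig must start by hour 8.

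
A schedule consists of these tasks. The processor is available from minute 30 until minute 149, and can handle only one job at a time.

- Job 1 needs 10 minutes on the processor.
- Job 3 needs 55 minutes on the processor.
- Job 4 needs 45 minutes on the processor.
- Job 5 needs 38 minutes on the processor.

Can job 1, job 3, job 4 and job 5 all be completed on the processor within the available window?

No

The processor window is 149 − 30 = 119 minutes.
Running back to back, the jobs need 10 + 55 + 45 + 38 = 148 minutes on the processor.
Since 148 > 119, they cannot all fit.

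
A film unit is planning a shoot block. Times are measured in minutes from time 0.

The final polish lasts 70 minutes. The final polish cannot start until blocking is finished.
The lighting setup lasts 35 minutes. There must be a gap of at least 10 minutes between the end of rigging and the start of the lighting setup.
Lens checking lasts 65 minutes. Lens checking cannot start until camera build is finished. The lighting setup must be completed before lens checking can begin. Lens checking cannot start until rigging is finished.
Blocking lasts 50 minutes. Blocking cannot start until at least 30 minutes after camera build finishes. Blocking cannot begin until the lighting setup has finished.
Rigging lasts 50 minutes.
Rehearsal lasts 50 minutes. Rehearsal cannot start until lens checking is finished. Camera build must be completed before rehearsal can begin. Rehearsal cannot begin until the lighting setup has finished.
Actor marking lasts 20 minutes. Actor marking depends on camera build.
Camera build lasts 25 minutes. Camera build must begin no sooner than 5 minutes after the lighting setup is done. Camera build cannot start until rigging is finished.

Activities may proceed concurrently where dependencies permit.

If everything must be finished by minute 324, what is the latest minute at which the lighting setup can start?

To finish by minute 324, rehearsal (duration 50) must start no later than minute 274.
Lens checking must finish before rehearsal (must start by minute 274). With a 65-minute duration, lens checking must start by 274 − 65 = minute 209.
Nothing follows the final polish; the deadline of minute 324 is its only limit. It must start by 324 − 70 = minute 254.
Blocking must finish before the final polish (must start by minute 254). With a 50-minute duration, blocking must start by 254 − 50 = minute 204.
Nothing follows actor marking; the deadline of minute 324 is its only limit. It must start by 324 − 20 = minute 304.
Camera build has several dependents: lens checking (must start by minute 209); blocking (must start by minute 204, minus 30-minute gap → minute 174); actor marking (must start by minute 304); rehearsal (must start by minute 274). The earliest of those limits is minute 174, so camera build must start by 174 − 25 = minute 149.
The lighting setup has several dependents: camera build (must start by minute 149, minus 5-minute gap → minute 144); lens checking (must start by minute 209); blocking (must start by minute 204); rehearsal (must start by minute 274). The earliest of those limits is minute 144, so the lighting setup must start by 144 − 35 = minute 109.

109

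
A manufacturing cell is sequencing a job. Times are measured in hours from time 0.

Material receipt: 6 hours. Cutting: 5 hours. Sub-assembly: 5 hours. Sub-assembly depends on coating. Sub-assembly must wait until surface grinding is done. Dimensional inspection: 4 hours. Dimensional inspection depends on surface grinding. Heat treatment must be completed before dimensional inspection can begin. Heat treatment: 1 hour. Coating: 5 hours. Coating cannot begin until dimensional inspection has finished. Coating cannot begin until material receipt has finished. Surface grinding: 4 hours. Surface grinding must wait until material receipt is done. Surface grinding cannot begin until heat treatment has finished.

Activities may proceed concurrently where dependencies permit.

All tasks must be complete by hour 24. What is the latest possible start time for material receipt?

Sub-assembly has no dependents, so it just needs to finish by hour 24. Starting by 24 − 5 = hour 19 achieves that.
Since sub-assembly (must start by hour 19) depends on it, coating must finish by hour 19. Backing off its 5-hour duration gives a latest start of hour 14.
Dimensional inspection has to be done before coating (must start by hour 14). That means finishing by hour 14, i.e. starting by 14 − 4 = hour 10.
Surface grinding has several dependents: dimensional inspection (must start by hour 10); sub-assembly (must start by hour 19). The earliest of those limits is hour 10, so surface grinding must start by 10 − 4 = hour 6.
Material receipt must finish in time for surface grinding (must start by hour 6); coating (must start by hour 14). The tightest is hour 6, so material receipt must start by 6 − 6 = hour 0.

0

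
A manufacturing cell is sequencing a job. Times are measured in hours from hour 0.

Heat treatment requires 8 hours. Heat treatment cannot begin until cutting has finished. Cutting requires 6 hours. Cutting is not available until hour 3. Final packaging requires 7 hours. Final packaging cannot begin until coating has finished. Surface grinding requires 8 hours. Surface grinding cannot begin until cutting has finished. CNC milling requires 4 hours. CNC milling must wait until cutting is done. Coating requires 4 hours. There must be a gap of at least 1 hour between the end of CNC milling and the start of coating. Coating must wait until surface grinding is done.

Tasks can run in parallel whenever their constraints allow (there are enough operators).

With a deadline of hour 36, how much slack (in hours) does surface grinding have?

8

After its own release at hour 3, cutting can start at hour 3 and finishes at hour 9.
After cutting (finishes hour 9), surface grinding can start at hour 9 and finishes at hour 17.

Working backward from the deadline:
To finish by hour 36, final packaging (duration 7) must start no later than hour 29.
Coating has to be done before final packaging (must start by hour 29). That means finishing by hour 29, i.e. starting by 29 − 4 = hour 25.
Surface grinding must finish before coating (must start by hour 25). With an 8-hour duration, surface grinding must start by 25 − 8 = hour 17.
So surface grinding can start as early as hour 9 and as late as hour 17, giving 17 − 9 = 8 hours of slack.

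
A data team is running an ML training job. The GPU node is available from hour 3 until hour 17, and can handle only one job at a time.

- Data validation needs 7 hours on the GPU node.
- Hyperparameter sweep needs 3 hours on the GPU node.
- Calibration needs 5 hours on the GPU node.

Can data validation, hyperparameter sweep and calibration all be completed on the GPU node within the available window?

No

The GPU node window is 17 − 3 = 14 hours.
Running back to back, the jobs need 7 + 3 + 5 = 15 hours on the GPU node.
Since 15 > 14, they cannot all fit.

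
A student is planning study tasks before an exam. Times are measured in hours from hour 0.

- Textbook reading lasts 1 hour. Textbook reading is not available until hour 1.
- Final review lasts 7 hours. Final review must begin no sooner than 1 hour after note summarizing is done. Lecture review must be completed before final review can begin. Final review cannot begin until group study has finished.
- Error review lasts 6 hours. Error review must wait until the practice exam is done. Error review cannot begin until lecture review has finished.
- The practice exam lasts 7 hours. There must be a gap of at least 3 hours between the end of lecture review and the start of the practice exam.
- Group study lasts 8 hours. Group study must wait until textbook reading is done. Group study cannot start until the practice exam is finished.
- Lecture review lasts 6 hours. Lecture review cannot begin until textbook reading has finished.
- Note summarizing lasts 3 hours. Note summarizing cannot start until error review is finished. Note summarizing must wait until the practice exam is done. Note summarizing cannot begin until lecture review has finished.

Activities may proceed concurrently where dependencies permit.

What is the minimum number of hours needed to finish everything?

35

After its own release at hour 1, textbook reading can start at hour 1 and finishes at hour 2.
Lecture review waits on textbook reading (finishes hour 2), so it starts at hour 2 and finishes at 2 + 6 = hour 8.
After lecture review (finishes hour 8, plus 3-hour gap → hour 11), the practice exam can start at hour 11 and finishes at hour 18.
For group study: textbook reading (finishes hour 2); the practice exam (finishes hour 18). Taking the maximum gives a start of hour 18, and it finishes at 18 + 8 = hour 26.
Error review has to wait for the practice exam (finishes hour 18); lecture review (finishes hour 8). The latest of these is hour 18, so error review runs hour 18 to 18 + 6 = hour 24.
Note summarizing needs all of error review (finishes hour 24); the practice exam (finishes hour 18); lecture review (finishes hour 8). That puts its earliest start at hour 24; it finishes at 24 + 3 = hour 27.
For final review: note summarizing (finishes hour 27, plus 1-hour gap → hour 28); lecture review (finishes hour 8); group study (finishes hour 26). Taking the maximum gives a start of hour 28, and it finishes at 28 + 7 = hour 35.
All tasks are finished once the last one completes. Finish times: Textbook reading at 2, Lecture review at 8, The practice exam at 18, Error review at 24, Group study at 26, Note summarizing at 27, Final review at 35. The latest is hour 35.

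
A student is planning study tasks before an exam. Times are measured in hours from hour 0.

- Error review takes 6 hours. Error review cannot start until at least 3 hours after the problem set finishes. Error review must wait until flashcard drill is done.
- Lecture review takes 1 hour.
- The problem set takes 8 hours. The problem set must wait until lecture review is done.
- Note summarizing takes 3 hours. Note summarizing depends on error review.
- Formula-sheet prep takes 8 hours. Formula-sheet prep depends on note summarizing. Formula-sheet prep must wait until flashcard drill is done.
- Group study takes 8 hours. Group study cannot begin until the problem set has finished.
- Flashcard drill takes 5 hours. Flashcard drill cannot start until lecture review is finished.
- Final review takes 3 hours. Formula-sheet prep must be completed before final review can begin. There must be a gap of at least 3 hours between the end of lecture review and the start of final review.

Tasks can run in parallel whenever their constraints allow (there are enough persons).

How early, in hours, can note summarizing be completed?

21

Lecture review can start immediately at hour 0; it finishes at hour 1.
Flashcard drill waits on lecture review (finishes hour 1), so it starts at hour 1 and finishes at 1 + 5 = hour 6.
The problem set cannot begin until lecture review (finishes hour 1). It runs from hour 1 to 1 + 8 = hour 9.
Error review needs all of the problem set (finishes hour 9, plus 3-hour gap → hour 12); flashcard drill (finishes hour 6). That puts its earliest start at hour 12; it finishes at 12 + 6 = hour 18.
After error review (finishes hour 18), note summarizing can start at hour 18 and finishes at hour 21.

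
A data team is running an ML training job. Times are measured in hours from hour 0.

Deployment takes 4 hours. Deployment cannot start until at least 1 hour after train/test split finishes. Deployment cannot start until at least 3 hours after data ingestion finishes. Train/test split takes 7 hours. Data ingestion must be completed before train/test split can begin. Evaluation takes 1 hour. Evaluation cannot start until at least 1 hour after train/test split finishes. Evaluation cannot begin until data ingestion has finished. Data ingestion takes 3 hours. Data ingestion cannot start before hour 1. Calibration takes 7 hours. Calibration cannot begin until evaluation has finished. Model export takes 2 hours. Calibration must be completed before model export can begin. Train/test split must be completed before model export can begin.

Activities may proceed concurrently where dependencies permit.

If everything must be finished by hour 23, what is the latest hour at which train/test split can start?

5

Nothing follows model export; the deadline of hour 23 is its only limit. It must start by 23 − 2 = hour 21.
Calibration has to be done before model export (must start by hour 21). That means finishing by hour 21, i.e. starting by 21 − 7 = hour 14.
Evaluation has to be done before calibration (must start by hour 14). That means finishing by hour 14, i.e. starting by 14 − 1 = hour 13.
Deployment has no dependents, so it just needs to finish by hour 23. Starting by 23 − 4 = hour 19 achieves that.
For train/test split: evaluation (must start by hour 13, minus 1-hour gap → hour 12); model export (must start by hour 21); deployment (must start by hour 19, minus 1-hour gap → hour 18). The most restrictive is hour 12; with a 7-hour duration, train/test split must start by hour 5.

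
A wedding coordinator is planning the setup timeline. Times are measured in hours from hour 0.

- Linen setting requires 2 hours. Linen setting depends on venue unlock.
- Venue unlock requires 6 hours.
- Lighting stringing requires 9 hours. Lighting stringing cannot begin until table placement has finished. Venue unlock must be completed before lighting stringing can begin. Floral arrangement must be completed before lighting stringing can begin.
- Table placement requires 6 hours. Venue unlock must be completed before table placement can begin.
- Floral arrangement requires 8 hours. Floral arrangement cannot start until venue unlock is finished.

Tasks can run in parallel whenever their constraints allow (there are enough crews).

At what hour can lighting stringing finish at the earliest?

Venue unlock has no prerequisites, so it starts at hour 0 and finishes at hour 6.
After venue unlock (finishes hour 6), floral arrangement can start at hour 6 and finishes at hour 14.
After venue unlock (finishes hour 6), table placement can start at hour 6 and finishes at hour 12.
For lighting stringing: table placement (finishes hour 12); venue unlock (finishes hour 6); floral arrangement (finishes hour 14). Taking the maximum gives a start of hour 14, and it finishes at 14 + 9 = hour 23.

23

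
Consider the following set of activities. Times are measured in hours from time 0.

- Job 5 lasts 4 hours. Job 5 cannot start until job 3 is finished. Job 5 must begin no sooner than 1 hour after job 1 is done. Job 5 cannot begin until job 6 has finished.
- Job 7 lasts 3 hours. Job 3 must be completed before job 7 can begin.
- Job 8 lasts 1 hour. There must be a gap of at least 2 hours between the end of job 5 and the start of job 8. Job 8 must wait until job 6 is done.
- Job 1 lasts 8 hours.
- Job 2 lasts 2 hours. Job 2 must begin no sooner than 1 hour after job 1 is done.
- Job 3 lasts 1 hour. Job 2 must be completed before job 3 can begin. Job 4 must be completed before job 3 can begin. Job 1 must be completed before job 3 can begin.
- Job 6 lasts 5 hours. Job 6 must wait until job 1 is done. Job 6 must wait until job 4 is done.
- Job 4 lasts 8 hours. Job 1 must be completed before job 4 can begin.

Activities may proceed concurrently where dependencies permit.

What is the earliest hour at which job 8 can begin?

27

Job 1 has no prerequisites, so it starts at hour 0 and finishes at hour 8.
Job 4 waits on job 1 (finishes hour 8), so it starts at hour 8 and finishes at 8 + 8 = hour 16.
Job 6 cannot start until job 1 (finishes hour 8); job 4 (finishes hour 16). The controlling bound is hour 16, so job 6 finishes at 16 + 5 = hour 21.
Job 2 cannot begin until job 1 (finishes hour 8, plus 1-hour gap → hour 9). It runs from hour 9 to 9 + 2 = hour 11.
For job 3: job 2 (finishes hour 11); job 4 (finishes hour 16); job 1 (finishes hour 8). Taking the maximum gives a start of hour 16, and it finishes at 16 + 1 = hour 17.
For job 5: job 3 (finishes hour 17); job 1 (finishes hour 8, plus 1-hour gap → hour 9); job 6 (finishes hour 21). Taking the maximum gives a start of hour 21, and it finishes at 21 + 4 = hour 25.
Job 8 waits on job 5 (finishes hour 25, plus 2-hour gap → hour 27); job 6 (finishes hour 21). The latest of these is hour 27, which is the earliest job 8 can start.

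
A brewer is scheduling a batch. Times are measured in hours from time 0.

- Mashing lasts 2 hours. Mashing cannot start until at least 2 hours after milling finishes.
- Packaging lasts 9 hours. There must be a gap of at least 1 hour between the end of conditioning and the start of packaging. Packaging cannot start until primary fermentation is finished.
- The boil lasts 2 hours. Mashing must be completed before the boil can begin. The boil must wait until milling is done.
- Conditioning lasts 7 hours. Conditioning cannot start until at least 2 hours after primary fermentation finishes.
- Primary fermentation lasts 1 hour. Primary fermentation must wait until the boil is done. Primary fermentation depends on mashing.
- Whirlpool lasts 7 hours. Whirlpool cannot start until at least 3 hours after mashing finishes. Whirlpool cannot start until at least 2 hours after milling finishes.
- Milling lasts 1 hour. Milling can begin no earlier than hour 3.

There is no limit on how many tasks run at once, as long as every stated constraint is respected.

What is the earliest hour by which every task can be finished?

30

Milling waits on its own release at hour 3, so it starts at hour 3 and finishes at 3 + 1 = hour 4.
Mashing cannot begin until milling (finishes hour 4, plus 2-hour gap → hour 6). It runs from hour 6 to 6 + 2 = hour 8.
Whirlpool has to wait for mashing (finishes hour 8, plus 3-hour gap → hour 11); milling (finishes hour 4, plus 2-hour gap → hour 6). The latest of these is hour 11, so whirlpool runs hour 11 to 11 + 7 = hour 18.
The boil has to wait for mashing (finishes hour 8); milling (finishes hour 4). The latest of these is hour 8, so the boil runs hour 8 to 8 + 2 = hour 10.
Primary fermentation has to wait for the boil (finishes hour 10); mashing (finishes hour 8). The latest of these is hour 10, so primary fermentation runs hour 10 to 10 + 1 = hour 11.
Conditioning waits on primary fermentation (finishes hour 11, plus 2-hour gap → hour 13), so it starts at hour 13 and finishes at 13 + 7 = hour 20.
Packaging cannot start until conditioning (finishes hour 20, plus 1-hour gap → hour 21); primary fermentation (finishes hour 11). The controlling bound is hour 21, so packaging finishes at 21 + 9 = hour 30.
All tasks are finished once the last one completes. Finish times: Milling at 4, Mashing at 8, The boil at 10, Whirlpool at 18, Primary fermentation at 11, Conditioning at 20, Packaging at 30. The latest is hour 30.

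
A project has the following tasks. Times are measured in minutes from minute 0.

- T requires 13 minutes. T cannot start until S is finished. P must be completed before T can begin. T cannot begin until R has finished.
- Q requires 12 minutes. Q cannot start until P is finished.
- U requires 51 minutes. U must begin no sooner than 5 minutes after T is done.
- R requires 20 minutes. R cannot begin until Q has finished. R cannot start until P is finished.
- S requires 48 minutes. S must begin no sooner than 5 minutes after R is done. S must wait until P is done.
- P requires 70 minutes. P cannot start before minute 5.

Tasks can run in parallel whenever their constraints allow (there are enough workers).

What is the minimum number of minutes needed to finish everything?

P cannot begin until its own release at minute 5. It runs from minute 5 to 5 + 70 = minute 75.
Q cannot begin until P (finishes minute 75). It runs from minute 75 to 75 + 12 = minute 87.
For R: Q (finishes minute 87); P (finishes minute 75). Taking the maximum gives a start of minute 87, and it finishes at 87 + 20 = minute 107.
S has to wait for R (finishes minute 107, plus 5-minute gap → minute 112); P (finishes minute 75). The latest of these is minute 112, so S runs minute 112 to 112 + 48 = minute 160.
T has to wait for S (finishes minute 160); P (finishes minute 75); R (finishes minute 107). The latest of these is minute 160, so T runs minute 160 to 160 + 13 = minute 173.
After T (finishes minute 173, plus 5-minute gap → minute 178), U can start at minute 178 and finishes at minute 229.
All tasks are finished once the last one completes. Finish times: P at 75, Q at 87, R at 107, S at 160, T at 173, U at 229. The latest is minute 229.

229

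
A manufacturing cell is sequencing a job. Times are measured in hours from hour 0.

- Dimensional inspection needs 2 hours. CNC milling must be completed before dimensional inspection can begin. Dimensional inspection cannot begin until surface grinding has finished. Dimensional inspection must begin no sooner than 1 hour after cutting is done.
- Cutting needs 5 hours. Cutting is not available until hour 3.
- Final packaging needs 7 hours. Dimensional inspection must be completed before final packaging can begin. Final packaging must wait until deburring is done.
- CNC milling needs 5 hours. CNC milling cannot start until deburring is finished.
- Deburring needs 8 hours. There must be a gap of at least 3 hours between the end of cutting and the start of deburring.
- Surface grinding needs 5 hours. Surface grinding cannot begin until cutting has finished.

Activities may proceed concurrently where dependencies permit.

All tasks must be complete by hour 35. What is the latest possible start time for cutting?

Nothing follows final packaging; the deadline of hour 35 is its only limit. It must start by 35 − 7 = hour 28.
Dimensional inspection must finish before final packaging (must start by hour 28). With a 2-hour duration, dimensional inspection must start by 28 − 2 = hour 26.
CNC milling feeds into dimensional inspection (must start by hour 26); so CNC milling must finish by hour 26 and therefore start by hour 21.
For deburring: CNC milling (must start by hour 21); final packaging (must start by hour 28). The most restrictive is hour 21; with an 8-hour duration, deburring must start by hour 13.
Surface grinding must finish before dimensional inspection (must start by hour 26). With a 5-hour duration, surface grinding must start by 26 − 5 = hour 21.
For cutting: deburring (must start by hour 13, minus 3-hour gap → hour 10); surface grinding (must start by hour 21); dimensional inspection (must start by hour 26, minus 1-hour gap → hour 25). The most restrictive is hour 10; with a 5-hour duration, cutting must start by hour 5.

5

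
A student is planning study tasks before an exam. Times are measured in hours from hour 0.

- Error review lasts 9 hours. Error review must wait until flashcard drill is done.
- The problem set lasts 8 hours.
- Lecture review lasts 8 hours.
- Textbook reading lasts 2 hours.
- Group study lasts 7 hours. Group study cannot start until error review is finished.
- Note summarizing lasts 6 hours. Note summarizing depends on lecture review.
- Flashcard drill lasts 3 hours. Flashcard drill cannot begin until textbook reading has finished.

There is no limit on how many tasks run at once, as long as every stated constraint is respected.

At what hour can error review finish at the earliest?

14

Textbook reading has no prerequisites, so it starts at hour 0 and finishes at hour 2.
After textbook reading (finishes hour 2), flashcard drill can start at hour 2 and finishes at hour 5.
Error review cannot begin until flashcard drill (finishes hour 5). It runs from hour 5 to 5 + 9 = hour 14.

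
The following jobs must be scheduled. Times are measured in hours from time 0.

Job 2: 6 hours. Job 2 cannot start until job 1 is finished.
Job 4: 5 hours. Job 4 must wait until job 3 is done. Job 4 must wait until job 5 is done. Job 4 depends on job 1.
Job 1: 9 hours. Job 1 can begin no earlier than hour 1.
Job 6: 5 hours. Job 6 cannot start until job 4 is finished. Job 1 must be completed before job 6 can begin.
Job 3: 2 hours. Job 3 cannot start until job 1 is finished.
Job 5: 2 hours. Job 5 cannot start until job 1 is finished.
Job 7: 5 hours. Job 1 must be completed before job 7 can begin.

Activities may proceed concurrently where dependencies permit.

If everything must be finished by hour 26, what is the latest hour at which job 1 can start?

5

Job 2 has no dependents, so it just needs to finish by hour 26. Starting by 26 − 6 = hour 20 achieves that.
Job 6 has no dependents, so it just needs to finish by hour 26. Starting by 26 − 5 = hour 21 achieves that.
Job 4 has to be done before job 6 (must start by hour 21). That means finishing by hour 21, i.e. starting by 21 − 5 = hour 16.
Since job 4 (must start by hour 16) depends on it, job 3 must finish by hour 16. Backing off its 2-hour duration gives a latest start of hour 14.
Since job 4 (must start by hour 16) depends on it, job 5 must finish by hour 16. Backing off its 2-hour duration gives a latest start of hour 14.
To finish by hour 26, job 7 (duration 5) must start no later than hour 21.
Job 1 must finish in time for job 2 (must start by hour 20); job 3 (must start by hour 14); job 4 (must start by hour 16); job 5 (must start by hour 14); job 6 (must start by hour 21); job 7 (must start by hour 21). The tightest is hour 14, so job 1 must start by 14 − 9 = hour 5.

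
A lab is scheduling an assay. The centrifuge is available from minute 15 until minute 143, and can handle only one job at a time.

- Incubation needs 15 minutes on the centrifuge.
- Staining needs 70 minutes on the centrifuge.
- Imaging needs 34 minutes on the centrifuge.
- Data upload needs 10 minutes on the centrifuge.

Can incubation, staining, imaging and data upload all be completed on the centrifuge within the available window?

The centrifuge window is 143 − 15 = 128 minutes.
Running back to back, the jobs need 15 + 70 + 34 + 10 = 129 minutes on the centrifuge.
Since 129 > 128, they cannot all fit.

No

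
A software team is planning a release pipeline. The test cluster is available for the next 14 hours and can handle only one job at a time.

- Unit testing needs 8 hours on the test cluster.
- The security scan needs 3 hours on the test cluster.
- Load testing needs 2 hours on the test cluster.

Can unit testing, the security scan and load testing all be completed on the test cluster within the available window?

Running back to back, the jobs need 8 + 3 + 2 = 13 hours on the test cluster.
Since 13 ≤ 14, they fit within the window.

Yes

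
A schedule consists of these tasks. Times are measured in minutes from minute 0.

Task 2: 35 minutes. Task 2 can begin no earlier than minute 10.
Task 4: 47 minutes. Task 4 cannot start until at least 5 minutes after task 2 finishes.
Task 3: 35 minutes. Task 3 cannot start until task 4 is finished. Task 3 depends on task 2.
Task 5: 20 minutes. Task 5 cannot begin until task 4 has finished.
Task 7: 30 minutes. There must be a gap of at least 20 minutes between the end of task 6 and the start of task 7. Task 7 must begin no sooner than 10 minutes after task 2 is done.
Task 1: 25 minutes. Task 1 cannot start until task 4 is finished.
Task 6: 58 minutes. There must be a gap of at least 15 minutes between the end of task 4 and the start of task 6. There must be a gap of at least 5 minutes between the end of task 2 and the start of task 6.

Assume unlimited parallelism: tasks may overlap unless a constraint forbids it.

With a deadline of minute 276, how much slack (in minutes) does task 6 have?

56

After its own release at minute 10, task 2 can start at minute 10 and finishes at minute 45.
Task 4 waits on task 2 (finishes minute 45, plus 5-minute gap → minute 50), so it starts at minute 50 and finishes at 50 + 47 = minute 97.
Task 6 needs all of task 4 (finishes minute 97, plus 15-minute gap → minute 112); task 2 (finishes minute 45, plus 5-minute gap → minute 50). That puts its earliest start at minute 112; it finishes at 112 + 58 = minute 170.

Working backward from the deadline:
Task 7 has no dependents, so it just needs to finish by minute 276. Starting by 276 − 30 = minute 246 achieves that.
Since task 7 (must start by minute 246, minus 20-minute gap → minute 226) depends on it, task 6 must finish by minute 226. Backing off its 58-minute duration gives a latest start of minute 168.
So task 6 can start as early as minute 112 and as late as minute 168, giving 168 − 112 = 56 minutes of slack.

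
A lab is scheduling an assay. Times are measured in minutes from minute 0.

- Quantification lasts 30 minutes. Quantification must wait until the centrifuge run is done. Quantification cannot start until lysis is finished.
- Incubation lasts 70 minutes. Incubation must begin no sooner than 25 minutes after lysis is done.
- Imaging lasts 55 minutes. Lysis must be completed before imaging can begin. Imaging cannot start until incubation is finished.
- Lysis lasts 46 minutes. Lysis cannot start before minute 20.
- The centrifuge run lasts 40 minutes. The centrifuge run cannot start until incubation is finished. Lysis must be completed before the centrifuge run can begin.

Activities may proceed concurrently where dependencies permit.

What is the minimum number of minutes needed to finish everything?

231

After its own release at minute 20, lysis can start at minute 20 and finishes at minute 66.
Incubation waits on lysis (finishes minute 66, plus 25-minute gap → minute 91), so it starts at minute 91 and finishes at 91 + 70 = minute 161.
For imaging: lysis (finishes minute 66); incubation (finishes minute 161). Taking the maximum gives a start of minute 161, and it finishes at 161 + 55 = minute 216.
For the centrifuge run: incubation (finishes minute 161); lysis (finishes minute 66). Taking the maximum gives a start of minute 161, and it finishes at 161 + 40 = minute 201.
For quantification: the centrifuge run (finishes minute 201); lysis (finishes minute 66). Taking the maximum gives a start of minute 201, and it finishes at 201 + 30 = minute 231.
All tasks are finished once the last one completes. Finish times: Lysis at 66, Incubation at 161, The centrifuge run at 201, Imaging at 216, Quantification at 231. The latest is minute 231.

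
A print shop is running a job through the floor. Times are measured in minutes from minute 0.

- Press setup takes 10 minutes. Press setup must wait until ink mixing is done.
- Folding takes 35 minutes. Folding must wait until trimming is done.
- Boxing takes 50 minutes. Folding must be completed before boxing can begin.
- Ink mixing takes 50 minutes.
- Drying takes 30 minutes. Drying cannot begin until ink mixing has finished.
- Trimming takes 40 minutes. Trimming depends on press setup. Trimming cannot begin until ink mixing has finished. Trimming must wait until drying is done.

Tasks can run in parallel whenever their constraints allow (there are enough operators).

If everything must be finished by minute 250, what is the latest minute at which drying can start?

Boxing has no dependents, so it just needs to finish by minute 250. Starting by 250 − 50 = minute 200 achieves that.
Folding feeds into boxing (must start by minute 200); so folding must finish by minute 200 and therefore start by minute 165.
Trimming has to be done before folding (must start by minute 165). That means finishing by minute 165, i.e. starting by 165 − 40 = minute 125.
Drying feeds into trimming (must start by minute 125); so drying must finish by minute 125 and therefore start by minute 95.

95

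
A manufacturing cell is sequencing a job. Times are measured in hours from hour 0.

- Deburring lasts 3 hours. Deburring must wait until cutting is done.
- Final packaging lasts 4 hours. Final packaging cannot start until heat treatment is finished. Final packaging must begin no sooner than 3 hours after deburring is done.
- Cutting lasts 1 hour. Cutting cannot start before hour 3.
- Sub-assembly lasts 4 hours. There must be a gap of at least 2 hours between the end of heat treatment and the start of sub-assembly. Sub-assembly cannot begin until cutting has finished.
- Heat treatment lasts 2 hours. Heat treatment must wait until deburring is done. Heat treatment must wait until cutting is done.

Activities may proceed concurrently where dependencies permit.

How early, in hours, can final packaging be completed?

Cutting waits on its own release at hour 3, so it starts at hour 3 and finishes at 3 + 1 = hour 4.
Deburring waits on cutting (finishes hour 4), so it starts at hour 4 and finishes at 4 + 3 = hour 7.
Heat treatment has to wait for deburring (finishes hour 7); cutting (finishes hour 4). The latest of these is hour 7, so heat treatment runs hour 7 to 7 + 2 = hour 9.
Final packaging cannot start until heat treatment (finishes hour 9); deburring (finishes hour 7, plus 3-hour gap → hour 10). The controlling bound is hour 10, so final packaging finishes at 10 + 4 = hour 14.

14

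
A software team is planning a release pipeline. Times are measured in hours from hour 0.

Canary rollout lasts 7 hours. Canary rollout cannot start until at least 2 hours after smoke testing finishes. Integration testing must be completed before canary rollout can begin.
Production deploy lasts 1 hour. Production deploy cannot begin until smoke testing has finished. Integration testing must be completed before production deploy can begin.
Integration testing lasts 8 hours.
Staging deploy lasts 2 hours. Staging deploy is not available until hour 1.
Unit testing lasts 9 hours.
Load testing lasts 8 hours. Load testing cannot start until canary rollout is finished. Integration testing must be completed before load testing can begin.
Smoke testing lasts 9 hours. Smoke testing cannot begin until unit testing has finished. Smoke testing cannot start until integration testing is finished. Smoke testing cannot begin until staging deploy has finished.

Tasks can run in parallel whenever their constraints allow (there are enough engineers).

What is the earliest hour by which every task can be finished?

Staging deploy waits on its own release at hour 1, so it starts at hour 1 and finishes at 1 + 2 = hour 3.
Integration testing can start immediately at hour 0; it finishes at hour 8.
Unit testing has no prerequisites, so it starts at hour 0 and finishes at hour 9.
Smoke testing needs all of unit testing (finishes hour 9); integration testing (finishes hour 8); staging deploy (finishes hour 3). That puts its earliest start at hour 9; it finishes at 9 + 9 = hour 18.
For production deploy: smoke testing (finishes hour 18); integration testing (finishes hour 8). Taking the maximum gives a start of hour 18, and it finishes at 18 + 1 = hour 19.
Canary rollout cannot start until smoke testing (finishes hour 18, plus 2-hour gap → hour 20); integration testing (finishes hour 8). The controlling bound is hour 20, so canary rollout finishes at 20 + 7 = hour 27.
Load testing needs all of canary rollout (finishes hour 27); integration testing (finishes hour 8). That puts its earliest start at hour 27; it finishes at 27 + 8 = hour 35.
All tasks are finished once the last one completes. Finish times: Unit testing at 9, Integration testing at 8, Staging deploy at 3, Smoke testing at 18, Canary rollout at 27, Load testing at 35, Production deploy at 19. The latest is hour 35.

35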